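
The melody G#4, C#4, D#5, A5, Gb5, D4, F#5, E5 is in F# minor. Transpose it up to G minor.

A4 D4 E5 Bb5 Abb5 Eb4 G5 F5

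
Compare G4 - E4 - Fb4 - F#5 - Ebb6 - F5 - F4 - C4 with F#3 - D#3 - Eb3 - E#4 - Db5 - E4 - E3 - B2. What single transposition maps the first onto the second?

Take the first pair: G4 → F#3. G to F spans 9 letter names, so the interval is some kind of ninth.
F#3 to G4 is 13 semitones, which makes it a minor ninth; the second version is lower, so the direction is down.
Checking another pair — C4 → B2 — gives the same interval.

down a minor ninth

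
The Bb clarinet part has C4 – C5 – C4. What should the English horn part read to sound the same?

F4 F5 F4

First find concert pitch: the Bb clarinet sounds a major second below written, so C4 C5 C4 sounds Bb3 Bb4 Bb3.
Then write for English horn: it sounds a perfect fifth below written, so the part must be a perfect fifth above concert.
Bb3 → F4
Bb4 → F5
Bb3 → F4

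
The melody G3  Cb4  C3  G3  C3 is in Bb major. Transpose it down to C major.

From Bb down to C is a minor seventh; apply that to each pitch.
G3 gives A2
Cb4 gives Db3
C3 gives D2
G3 gives A2
C3 gives D2

A2 Db3 D2 A2 D2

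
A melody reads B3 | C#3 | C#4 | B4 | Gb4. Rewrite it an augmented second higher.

C##4 D##3 D##4 C##5 A4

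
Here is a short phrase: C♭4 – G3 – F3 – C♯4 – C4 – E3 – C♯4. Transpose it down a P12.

Fb2 C2 Bb1 F#2 F2 A1 F#2

A perfect twelfth down from Cb4 gives Fb2.
G3: a twelfth down reaches C, and 19 semitones makes it C2.
F3: a twelfth down reaches B, and 19 semitones makes it Bb1.
C#4: a twelfth down reaches F, and 19 semitones makes it F#2.
A perfect twelfth down from C4 gives F2.
E3 down a perfect twelfth is A1.
C#4: a twelfth down reaches F, and 19 semitones makes it F#2.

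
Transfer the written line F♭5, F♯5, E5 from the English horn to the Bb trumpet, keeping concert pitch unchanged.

Cb5 C#5 B4

First find concert pitch: the English horn sounds a perfect fifth below written, so F♭5 F♯5 E5 sounds Bbb4 B4 A4.
Then write for Bb trumpet: it sounds a major second below written, so the part must be a major second above concert.
Bbb4 → Cb5
B4 → C#5
A4 → B4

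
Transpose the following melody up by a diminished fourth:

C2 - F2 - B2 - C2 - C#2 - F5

Fb2 Bbb2 Eb3 Fb2 F2 Bbb5

A diminished fourth up from C2 gives Fb2.
A diminished fourth up from F2 gives Bbb2.
B2: a fourth up reaches E, and 4 semitones makes it Eb3.
A diminished fourth up from C2 gives Fb2.
C#2 up a diminished fourth is F2.
A diminished fourth up from F5 gives Bbb5.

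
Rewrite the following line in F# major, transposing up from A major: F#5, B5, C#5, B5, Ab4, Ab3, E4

From A up to F# is a major sixth; apply that to each pitch.
F#5 becomes D#6
B5 becomes G#6
C#5 becomes A#5
B5 becomes G#6
Ab4 becomes F5
Ab3 becomes F4
E4 becomes C#5

D#6 G#6 A#5 G#6 F5 F4 C#5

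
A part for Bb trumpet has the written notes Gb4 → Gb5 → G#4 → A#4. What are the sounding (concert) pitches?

The Bb trumpet sounds a major second below written, so transpose each written note down a major second.
Gb4 to Fb4
Gb5 to Fb5
G#4 to F#4
A#4 to G#4

Fb4 Fb5 F#4 G#4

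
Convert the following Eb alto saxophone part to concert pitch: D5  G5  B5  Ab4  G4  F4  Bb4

F4 Bb4 D5 Cb4 Bb3 Ab3 Db4

The Eb alto saxophone sounds a major sixth below written, so transpose each written note down a major sixth.
D5 to F4
G5 to Bb4
B5 to D5
Ab4 to Cb4
G4 to Bb3
F4 to Ab3
Bb4 to Db4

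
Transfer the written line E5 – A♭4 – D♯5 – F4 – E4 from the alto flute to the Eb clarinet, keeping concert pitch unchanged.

G#4 C4 F##4 A3 G#3

First find concert pitch: the alto flute sounds a perfect fourth below written, so E5 A♭4 D♯5 F4 E4 sounds B4 Eb4 A#4 C4 B3.
Then write for Eb clarinet: it sounds a minor third above written, so the part must be a minor third below concert.
B4 → G#4
Eb4 → C4
A#4 → F##4
C4 → A3
B3 → G#3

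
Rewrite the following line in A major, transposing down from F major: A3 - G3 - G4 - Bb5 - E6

C#3 B2 B3 D5 G#5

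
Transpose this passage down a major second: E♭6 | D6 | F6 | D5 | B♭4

Db6 C6 Eb6 C5 Ab4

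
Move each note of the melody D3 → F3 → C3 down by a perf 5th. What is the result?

D3: a fifth down reaches G, and 7 semitones makes it G2.
F3 down a perfect fifth is Bb2.
C3 down a perfect fifth is F2.

G2 Bb2 F2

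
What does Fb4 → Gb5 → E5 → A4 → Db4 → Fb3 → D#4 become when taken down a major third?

Dbb4 Ebb5 C5 F4 Bbb3 Dbb3 B3

A major third down from Fb4 gives Dbb4.
Gb5 down a major third is Ebb5.
E5: a third down reaches C, and 4 semitones makes it C5.
A4: a third down reaches F, and 4 semitones makes it F4.
A major third down from Db4 gives Bbb3.
A major third down from Fb3 gives Dbb3.
D#4: a third down reaches B, and 4 semitones makes it B3.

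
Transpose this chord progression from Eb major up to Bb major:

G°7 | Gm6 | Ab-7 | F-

D°7 Dm6 Eb-7 C-

Eb major up to Bb major is a perfect fifth; each chord root moves by that interval while the quality stays the same.
G°7: root G up a perfect fifth → D, giving D°7.
Gm6: root G up a perfect fifth → D, giving Dm6.
Ab-7: root Ab up a perfect fifth → Eb, giving Eb-7.
F-: root F up a perfect fifth → C, giving C-.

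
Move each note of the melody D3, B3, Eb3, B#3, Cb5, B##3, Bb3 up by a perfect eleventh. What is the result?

D3: an eleventh up reaches G, and 17 semitones makes it G4.
B3 up a perfect eleventh is E5.
Eb3: an eleventh up reaches A, and 17 semitones makes it Ab4.
B#3 up a perfect eleventh is E#5.
A perfect eleventh up from Cb5 gives Fb6.
B##3: an eleventh up reaches E, and 17 semitones makes it E##5.
Bb3 up a perfect eleventh is Eb5.

G4 E5 Ab4 E#5 Fb6 E##5 Eb5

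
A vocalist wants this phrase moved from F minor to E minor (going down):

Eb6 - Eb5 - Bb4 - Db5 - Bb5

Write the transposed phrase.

D6 D5 A4 C5 A5

F minor to E minor down is a minor second, so every note moves down by that interval.
Eb6 -> D6
Eb5 -> D5
Bb4 -> A4
Db5 -> C5
Bb5 -> A5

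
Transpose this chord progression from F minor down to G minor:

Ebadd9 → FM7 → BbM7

Fadd9 GM7 CM7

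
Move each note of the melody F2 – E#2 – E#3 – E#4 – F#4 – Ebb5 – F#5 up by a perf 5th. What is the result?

C3 B#2 B#3 B#4 C#5 Bbb5 C#6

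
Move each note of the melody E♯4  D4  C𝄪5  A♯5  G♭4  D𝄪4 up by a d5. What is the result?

B4 Ab4 G#5 E6 Dbb5 A#4

E#4 → B4
D4 → Ab4
C##5 → G#5
A#5 → E6
Gb4 → Dbb5
D##4 → A#4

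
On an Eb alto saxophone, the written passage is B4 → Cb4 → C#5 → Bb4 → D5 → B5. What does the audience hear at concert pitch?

D4 Ebb3 E4 Db4 F4 D5

Written C4 on the Eb alto saxophone sounds as Eb3, a major sixth lower; apply that shift to every note.
B4 gives D4
Cb4 gives Ebb3
C#5 gives E4
Bb4 gives Db4
D5 gives F4
B5 gives D5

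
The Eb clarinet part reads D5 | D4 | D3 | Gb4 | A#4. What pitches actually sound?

F5 F4 F3 Bbb4 C#5

Written C4 on the Eb clarinet sounds as Eb4, a minor third higher; apply that shift to every note.
D5 -> F5
D4 -> F4
D3 -> F3
Gb4 -> Bbb4
A#4 -> C#5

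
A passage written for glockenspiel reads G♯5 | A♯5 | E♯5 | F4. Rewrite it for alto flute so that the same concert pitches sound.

First find concert pitch: the glockenspiel sounds a perfect fifteenth above written, so G♯5 A♯5 E♯5 F4 sounds G#7 A#7 E#7 F6.
Then write for alto flute: it sounds a perfect fourth below written, so the part must be a perfect fourth above concert.
G#7 → C#8
A#7 → D#8
E#7 → A#7
F6 → Bb6

C#8 D#8 A#7 Bb6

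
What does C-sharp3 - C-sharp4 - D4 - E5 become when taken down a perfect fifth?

A perfect fifth down from C#3 gives F#2.
C#4 down a perfect fifth is F#3.
D4 down a perfect fifth is G3.
E5 down a perfect fifth is A4.

F#2 F#3 G3 A4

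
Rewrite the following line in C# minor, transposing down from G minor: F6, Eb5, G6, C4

From G down to C# is a diminished fifth; apply that to each pitch.
F6 becomes B5
Eb5 becomes A4
G6 becomes C#6
C4 becomes F#3

B5 A4 C#6 F#3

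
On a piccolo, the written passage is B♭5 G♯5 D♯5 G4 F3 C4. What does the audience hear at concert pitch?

The piccolo sounds a perfect octave above written, so transpose each written note up a perfect octave.
Bb5 → Bb6
G#5 → G#6
D#5 → D#6
G4 → G5
F3 → F4
C4 → C5

Bb6 G#6 D#6 G5 F4 C5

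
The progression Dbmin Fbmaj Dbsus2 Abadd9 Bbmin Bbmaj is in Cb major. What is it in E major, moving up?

F#min Amaj F#sus2 C#add9 D#min D#maj

Cb major up to E major is an augmented third; each chord root moves by that interval while the quality stays the same.
Dbmin: root Db up an augmented third → F#, giving F#min.
Fbmaj: root Fb up an augmented third → A, giving Amaj.
Dbsus2: root Db up an augmented third → F#, giving F#sus2.
Abadd9: root Ab up an augmented third → C#, giving C#add9.
Bbmin: root Bb up an augmented third → D#, giving D#min.
Bbmaj: root Bb up an augmented third → D#, giving D#maj.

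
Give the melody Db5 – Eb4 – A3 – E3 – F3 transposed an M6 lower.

Db5 becomes Fb4
Eb4 becomes Gb3
A3 becomes C3
E3 becomes G2
F3 becomes Ab2

Fb4 Gb3 C3 G2 Ab2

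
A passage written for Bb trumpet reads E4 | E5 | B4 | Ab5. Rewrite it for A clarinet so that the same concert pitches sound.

F4 F5 C5 Bbb5

First find concert pitch: the Bb trumpet sounds a major second below written, so E4 E5 B4 Ab5 sounds D4 D5 A4 Gb5.
Then write for A clarinet: it sounds a minor third below written, so the part must be a minor third above concert.
D4 → F4
D5 → F5
A4 → C5
Gb5 → Bbb5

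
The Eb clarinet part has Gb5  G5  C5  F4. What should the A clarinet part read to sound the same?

First find concert pitch: the Eb clarinet sounds a minor third above written, so Gb5 G5 C5 F4 sounds Bbb5 Bb5 Eb5 Ab4.
Then write for A clarinet: it sounds a minor third below written, so the part must be a minor third above concert.
Bbb5 → Dbb6
Bb5 → Db6
Eb5 → Gb5
Ab4 → Cb5

Dbb6 Db6 Gb5 Cb5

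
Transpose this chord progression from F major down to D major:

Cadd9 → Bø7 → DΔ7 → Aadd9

F major down to D major is a minor third; each chord root moves by that interval while the quality stays the same.
Cadd9: root C down a minor third → A, giving Aadd9.
Bø7: root B down a minor third → G#, giving G#ø7.
DΔ7: root D down a minor third → B, giving BΔ7.
Aadd9: root A down a minor third → F#, giving F#add9.

Aadd9 G#ø7 BΔ7 F#add9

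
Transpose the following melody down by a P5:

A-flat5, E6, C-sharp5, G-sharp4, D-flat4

Db5 A5 F#4 C#4 Gb3

Ab5 becomes Db5
E6 becomes A5
C#5 becomes F#4
G#4 becomes C#4
Db4 becomes Gb3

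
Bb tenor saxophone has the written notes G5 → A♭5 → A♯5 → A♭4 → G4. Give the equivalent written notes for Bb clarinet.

First find concert pitch: the Bb tenor saxophone sounds a major ninth below written, so G5 A♭5 A♯5 A♭4 G4 sounds F4 Gb4 G#4 Gb3 F3.
Then write for Bb clarinet: it sounds a major second below written, so the part must be a major second above concert.
F4 → G4
Gb4 → Ab4
G#4 → A#4
Gb3 → Ab3
F3 → G3

G4 Ab4 A#4 Ab3 G3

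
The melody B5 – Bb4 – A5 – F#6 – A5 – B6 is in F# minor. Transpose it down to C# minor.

F#5 F4 E5 C#6 E5 F#6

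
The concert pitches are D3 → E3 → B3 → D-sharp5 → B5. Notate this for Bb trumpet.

E3 F#3 C#4 E#5 C#6

The Bb trumpet sounds a major second below written, so the written part must be a major second above concert — transpose each note up.
D3 -> E3
E3 -> F#3
B3 -> C#4
D#5 -> E#5
B5 -> C#6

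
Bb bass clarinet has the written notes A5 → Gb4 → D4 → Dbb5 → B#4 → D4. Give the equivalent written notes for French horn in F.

D5 Cb4 G3 Gbb4 E#4 G3

First find concert pitch: the Bb bass clarinet sounds a major ninth below written, so A5 Gb4 D4 Dbb5 B#4 D4 sounds G4 Fb3 C3 Cbb4 A#3 C3.
Then write for French horn in F: it sounds a perfect fifth below written, so the part must be a perfect fifth above concert.
G4 → D5
Fb3 → Cb4
C3 → G3
Cbb4 → Gbb4
A#3 → E#4
C3 → G3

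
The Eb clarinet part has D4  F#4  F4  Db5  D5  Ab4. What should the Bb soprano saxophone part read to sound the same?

G4 B4 Bb4 Gb5 G5 Db5

First find concert pitch: the Eb clarinet sounds a minor third above written, so D4 F#4 F4 Db5 D5 Ab4 sounds F4 A4 Ab4 Fb5 F5 Cb5.
Then write for Bb soprano saxophone: it sounds a major second below written, so the part must be a major second above concert.
F4 → G4
A4 → B4
Ab4 → Bb4
Fb5 → Gb5
F5 → G5
Cb5 → Db5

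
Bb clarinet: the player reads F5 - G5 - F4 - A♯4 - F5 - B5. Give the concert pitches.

Eb5 F5 Eb4 G#4 Eb5 A5

Written C4 on the Bb clarinet sounds as Bb3, a major second lower; apply that shift to every note.
F5 becomes Eb5
G5 becomes F5
F4 becomes Eb4
A#4 becomes G#4
F5 becomes Eb5
B5 becomes A5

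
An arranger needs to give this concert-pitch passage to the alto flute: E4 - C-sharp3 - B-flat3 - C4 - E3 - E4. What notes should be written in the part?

A4 F#3 Eb4 F4 A3 A4

Written C4 sounds as G3 on the alto flute, so concert pitches are written a perfect fourth up.
E4 → A4
C#3 → F#3
Bb3 → Eb4
C4 → F4
E3 → A3
E4 → A4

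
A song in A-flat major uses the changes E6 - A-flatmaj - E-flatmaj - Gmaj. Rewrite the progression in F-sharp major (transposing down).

A-flat major down to F-sharp major is a diminished third; each chord root moves by that interval while the quality stays the same.
E6: root E down a diminished third → C##, giving C##6.
A-flatmaj: root A-flat down a diminished third → F#, giving F#maj.
E-flatmaj: root E-flat down a diminished third → C#, giving C#maj.
Gmaj: root G down a diminished third → E#, giving E#maj.

C##6 F#maj C#maj E#maj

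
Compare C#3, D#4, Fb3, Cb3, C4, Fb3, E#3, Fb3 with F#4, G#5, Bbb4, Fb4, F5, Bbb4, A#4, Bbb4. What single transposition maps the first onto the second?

up a perfect eleventh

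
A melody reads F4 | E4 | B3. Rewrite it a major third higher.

A4 G#4 D#4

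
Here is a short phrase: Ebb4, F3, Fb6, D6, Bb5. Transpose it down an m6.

Gb3 A2 Ab5 F#5 D5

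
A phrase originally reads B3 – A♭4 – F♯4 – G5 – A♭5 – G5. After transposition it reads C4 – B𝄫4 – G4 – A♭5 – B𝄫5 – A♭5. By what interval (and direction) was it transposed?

Take the first pair: B3 → C4. B to C spans 2 letter names, so the interval is some kind of second.
B3 to C4 is 1 semitone, which makes it a minor second; the second version is higher, so the direction is up.
Checking another pair — G5 → Ab5 — gives the same interval.

up a minor second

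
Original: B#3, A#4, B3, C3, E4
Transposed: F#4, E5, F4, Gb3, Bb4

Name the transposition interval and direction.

From B#3 to F#4 is 5 letter names — a fifth of some quality.
B#3 to F#4 is 6 semitones, which makes it a diminished fifth; the second version is higher, so the direction is up.
Checking another pair — E4 → Bb4 — gives the same interval.

up a diminished fifth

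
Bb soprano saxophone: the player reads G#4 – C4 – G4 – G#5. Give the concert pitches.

F#4 Bb3 F4 F#5

The Bb soprano saxophone sounds a major second below written, so transpose each written note down a major second.
G#4 -> F#4
C4 -> Bb3
G4 -> F4
G#5 -> F#5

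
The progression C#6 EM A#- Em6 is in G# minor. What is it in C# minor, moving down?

G# minor down to C# minor is a perfect fifth; each chord root moves by that interval while the quality stays the same.
C#6: root C# down a perfect fifth → F#, giving F#6.
EM: root E down a perfect fifth → A, giving AM.
A#-: root A# down a perfect fifth → D#, giving D#-.
Em6: root E down a perfect fifth → A, giving Am6.

F#6 AM D#- Am6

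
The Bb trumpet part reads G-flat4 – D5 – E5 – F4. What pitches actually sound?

Written C4 on the Bb trumpet sounds as Bb3, a major second lower; apply that shift to every note.
Gb4 gives Fb4
D5 gives C5
E5 gives D5
F4 gives Eb4

Fb4 C5 D5 Eb4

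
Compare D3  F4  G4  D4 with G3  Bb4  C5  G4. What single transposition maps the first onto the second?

From D3 to G3 is 4 letter names — a fourth of some quality.
D3 to G3 is 5 semitones, which makes it a perfect fourth; the second version is higher, so the direction is up.
Checking another pair — D4 → G4 — gives the same interval.

up a perfect fourth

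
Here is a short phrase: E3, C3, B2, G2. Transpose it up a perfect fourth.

A3 F3 E3 C3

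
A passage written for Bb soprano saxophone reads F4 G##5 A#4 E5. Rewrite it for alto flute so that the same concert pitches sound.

Ab4 B#5 C#5 G5

First find concert pitch: the Bb soprano saxophone sounds a major second below written, so F4 G##5 A#4 E5 sounds Eb4 F##5 G#4 D5.
Then write for alto flute: it sounds a perfect fourth below written, so the part must be a perfect fourth above concert.
Eb4 → Ab4
F##5 → B#5
G#4 → C#5
D5 → G5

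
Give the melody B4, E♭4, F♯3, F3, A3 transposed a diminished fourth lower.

F##4 B3 C##3 C#3 E#3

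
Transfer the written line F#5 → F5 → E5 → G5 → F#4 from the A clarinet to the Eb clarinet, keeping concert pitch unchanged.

B#4 B4 A#4 C#5 B#3

First find concert pitch: the A clarinet sounds a minor third below written, so F#5 F5 E5 G5 F#4 sounds D#5 D5 C#5 E5 D#4.
Then write for Eb clarinet: it sounds a minor third above written, so the part must be a minor third below concert.
D#5 → B#4
D5 → B4
C#5 → A#4
E5 → C#5
D#4 → B#3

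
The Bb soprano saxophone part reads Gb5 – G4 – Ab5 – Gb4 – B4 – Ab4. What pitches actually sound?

Fb5 F4 Gb5 Fb4 A4 Gb4

The Bb soprano saxophone sounds a major second below written, so transpose each written note down a major second.
Gb5 to Fb5
G4 to F4
Ab5 to Gb5
Gb4 to Fb4
B4 to A4
Ab4 to Gb4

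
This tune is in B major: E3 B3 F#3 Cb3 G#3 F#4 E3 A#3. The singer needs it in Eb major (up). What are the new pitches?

Ab3 Eb4 Bb3 Fbb3 C4 Bb4 Ab3 D4

From B up to Eb is a diminished fourth; apply that to each pitch.
E3 becomes Ab3
B3 becomes Eb4
F#3 becomes Bb3
Cb3 becomes Fbb3
G#3 becomes C4
F#4 becomes Bb4
E3 becomes Ab3
A#3 becomes D4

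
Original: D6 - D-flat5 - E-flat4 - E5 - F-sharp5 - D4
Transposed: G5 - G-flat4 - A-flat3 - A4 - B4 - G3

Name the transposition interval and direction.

down a perfect fifth

Take the first pair: D6 → G5. D to G spans 5 letter names, so the interval is some kind of fifth.
G5 to D6 is 7 semitones, which makes it a perfect fifth; the second version is lower, so the direction is down.
Checking another pair — D4 → G3 — gives the same interval.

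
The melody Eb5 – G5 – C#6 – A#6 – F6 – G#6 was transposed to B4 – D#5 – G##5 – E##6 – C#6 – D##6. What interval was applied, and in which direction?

Take the first pair: Eb5 → B4. E to B spans 4 letter names, so the interval is some kind of fourth.
B4 to Eb5 is 4 semitones, which makes it a diminished fourth; the second version is lower, so the direction is down.
Checking another pair — G#6 → D##6 — gives the same interval.

down a diminished fourth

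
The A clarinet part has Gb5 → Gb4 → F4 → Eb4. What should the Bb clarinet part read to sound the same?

F5 F4 E4 D4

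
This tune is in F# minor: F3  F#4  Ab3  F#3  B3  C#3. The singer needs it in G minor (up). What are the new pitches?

From F# up to G is a minor second; apply that to each pitch.
F3 to Gb3
F#4 to G4
Ab3 to Bbb3
F#3 to G3
B3 to C4
C#3 to D3

Gb3 G4 Bbb3 G3 C4 D3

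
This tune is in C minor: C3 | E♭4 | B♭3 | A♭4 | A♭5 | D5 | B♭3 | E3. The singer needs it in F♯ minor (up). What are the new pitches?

From C up to F♯ is an augmented fourth; apply that to each pitch.
C3 -> F#3
Eb4 -> A4
Bb3 -> E4
Ab4 -> D5
Ab5 -> D6
D5 -> G#5
Bb3 -> E4
E3 -> A#3

F#3 A4 E4 D5 D6 G#5 E4 A#3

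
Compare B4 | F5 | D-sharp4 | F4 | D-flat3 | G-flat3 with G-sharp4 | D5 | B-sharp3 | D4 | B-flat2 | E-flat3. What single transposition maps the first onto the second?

From B4 to G#4 is 3 letter names — a third of some quality.
G#4 to B4 is 3 semitones, which makes it a minor third; the second version is lower, so the direction is down.
Checking another pair — Gb3 → Eb3 — gives the same interval.

down a minor third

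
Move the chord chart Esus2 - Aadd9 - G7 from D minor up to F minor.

Gsus2 Cadd9 Bb7

D minor up to F minor is a minor third; each chord root moves by that interval while the quality stays the same.
Esus2: root E up a minor third → G, giving Gsus2.
Aadd9: root A up a minor third → C, giving Cadd9.
G7: root G up a minor third → Bb, giving Bb7.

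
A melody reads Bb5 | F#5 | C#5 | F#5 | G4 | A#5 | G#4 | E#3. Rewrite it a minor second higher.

Cb6 G5 D5 G5 Ab4 B5 A4 F#3

A minor second up from Bb5 gives Cb6.
F#5 up a minor second is G5.
A minor second up from C#5 gives D5.
F#5 up a minor second is G5.
A minor second up from G4 gives Ab4.
A minor second up from A#5 gives B5.
G#4 up a minor second is A4.
E#3: a second up reaches F, and 1 semitone makes it F#3.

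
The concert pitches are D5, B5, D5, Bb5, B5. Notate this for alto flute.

The alto flute sounds a perfect fourth below written, so the written part must be a perfect fourth above concert — transpose each note up.
D5 -> G5
B5 -> E6
D5 -> G5
Bb5 -> Eb6
B5 -> E6

G5 E6 G5 Eb6 E6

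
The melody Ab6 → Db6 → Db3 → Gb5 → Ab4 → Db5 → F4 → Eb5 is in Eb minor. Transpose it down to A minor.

D6 G5 G2 C5 D4 G4 B3 A4

Eb minor to A minor down is a diminished fifth, so every note moves down by that interval.
Ab6 becomes D6
Db6 becomes G5
Db3 becomes G2
Gb5 becomes C5
Ab4 becomes D4
Db5 becomes G4
F4 becomes B3
Eb5 becomes A4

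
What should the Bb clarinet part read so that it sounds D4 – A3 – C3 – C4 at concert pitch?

Written C4 sounds as Bb3 on the Bb clarinet, so concert pitches are written a major second up.
D4 -> E4
A3 -> B3
C3 -> D3
C4 -> D4

E4 B3 D3 D4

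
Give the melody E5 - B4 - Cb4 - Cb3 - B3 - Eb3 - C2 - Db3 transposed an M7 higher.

E5: a seventh up reaches D, and 11 semitones makes it D#6.
B4: a seventh up reaches A, and 11 semitones makes it A#5.
Cb4 up a major seventh is Bb4.
Cb3 up a major seventh is Bb3.
A major seventh up from B3 gives A#4.
A major seventh up from Eb3 gives D4.
A major seventh up from C2 gives B2.
Db3 up a major seventh is C4.

D#6 A#5 Bb4 Bb3 A#4 D4 B2 C4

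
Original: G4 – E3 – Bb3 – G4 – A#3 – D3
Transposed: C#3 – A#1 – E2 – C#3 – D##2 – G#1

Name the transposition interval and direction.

down a diminished twelfth

From G4 to C#3 is 12 letter names — a twelfth of some quality.
C#3 to G4 is 18 semitones, which makes it a diminished twelfth; the second version is lower, so the direction is down.
Checking another pair — D3 → G#1 — gives the same interval.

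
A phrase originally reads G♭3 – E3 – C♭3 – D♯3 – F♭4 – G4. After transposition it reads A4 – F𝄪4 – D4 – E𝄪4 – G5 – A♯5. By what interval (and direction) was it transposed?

up an augmented ninth

From Gb3 to A4 is 9 letter names — a ninth of some quality.
Gb3 to A4 is 15 semitones, which makes it an augmented ninth; the second version is higher, so the direction is up.
Checking another pair — G4 → A#5 — gives the same interval.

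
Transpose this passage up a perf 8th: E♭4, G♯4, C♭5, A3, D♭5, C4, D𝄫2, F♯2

Eb5 G#5 Cb6 A4 Db6 C5 Dbb3 F#3

Eb4 to Eb5
G#4 to G#5
Cb5 to Cb6
A3 to A4
Db5 to Db6
C4 to C5
Dbb2 to Dbb3
F#2 to F#3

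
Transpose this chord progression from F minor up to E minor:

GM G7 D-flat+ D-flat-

F#M F#7 C+ C-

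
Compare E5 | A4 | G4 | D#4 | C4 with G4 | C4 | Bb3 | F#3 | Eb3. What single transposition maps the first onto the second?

down a major sixth

From E5 to G4 is 6 letter names — a sixth of some quality.
G4 to E5 is 9 semitones, which makes it a major sixth; the second version is lower, so the direction is down.
Checking another pair — C4 → Eb3 — gives the same interval.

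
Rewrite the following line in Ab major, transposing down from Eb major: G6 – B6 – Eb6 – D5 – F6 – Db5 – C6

Eb major to Ab major down is a perfect fifth, so every note moves down by that interval.
G6 to C6
B6 to E6
Eb6 to Ab5
D5 to G4
F6 to Bb5
Db5 to Gb4
C6 to F5

C6 E6 Ab5 G4 Bb5 Gb4 F5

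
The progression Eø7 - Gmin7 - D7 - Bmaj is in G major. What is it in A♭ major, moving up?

G major up to A♭ major is a minor second; each chord root moves by that interval while the quality stays the same.
Eø7: root E up a minor second → F, giving Fø7.
Gmin7: root G up a minor second → Ab, giving Abmin7.
D7: root D up a minor second → Eb, giving Eb7.
Bmaj: root B up a minor second → C, giving Cmaj.

Fø7 Abmin7 Eb7 Cmaj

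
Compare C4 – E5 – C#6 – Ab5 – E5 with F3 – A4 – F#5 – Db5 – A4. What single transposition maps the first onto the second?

From C4 to F3 is 5 letter names — a fifth of some quality.
F3 to C4 is 7 semitones, which makes it a perfect fifth; the second version is lower, so the direction is down.
Checking another pair — E5 → A4 — gives the same interval.

down a perfect fifth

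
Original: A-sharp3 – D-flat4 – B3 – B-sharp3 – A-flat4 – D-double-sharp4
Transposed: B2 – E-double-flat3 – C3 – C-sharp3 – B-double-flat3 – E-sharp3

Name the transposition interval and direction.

down a major seventh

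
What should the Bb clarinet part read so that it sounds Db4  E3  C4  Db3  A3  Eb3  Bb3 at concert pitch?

The Bb clarinet sounds a major second below written, so the written part must be a major second above concert — transpose each note up.
Db4 → Eb4
E3 → F#3
C4 → D4
Db3 → Eb3
A3 → B3
Eb3 → F3
Bb3 → C4

Eb4 F#3 D4 Eb3 B3 F3 C4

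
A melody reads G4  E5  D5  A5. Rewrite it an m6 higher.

Eb5 C6 Bb5 F6

G4: a sixth up reaches E, and 8 semitones makes it Eb5.
A minor sixth up from E5 gives C6.
D5 up a minor sixth is Bb5.
A minor sixth up from A5 gives F6.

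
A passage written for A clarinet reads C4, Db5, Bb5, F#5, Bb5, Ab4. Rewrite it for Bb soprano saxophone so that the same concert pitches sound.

First find concert pitch: the A clarinet sounds a minor third below written, so C4 Db5 Bb5 F#5 Bb5 Ab4 sounds A3 Bb4 G5 D#5 G5 F4.
Then write for Bb soprano saxophone: it sounds a major second below written, so the part must be a major second above concert.
A3 → B3
Bb4 → C5
G5 → A5
D#5 → E#5
G5 → A5
F4 → G4

B3 C5 A5 E#5 A5 G4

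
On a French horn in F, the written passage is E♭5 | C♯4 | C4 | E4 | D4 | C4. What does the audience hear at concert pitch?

Ab4 F#3 F3 A3 G3 F3

The French horn in F sounds a perfect fifth below written, so transpose each written note down a perfect fifth.
Eb5 -> Ab4
C#4 -> F#3
C4 -> F3
E4 -> A3
D4 -> G3
C4 -> F3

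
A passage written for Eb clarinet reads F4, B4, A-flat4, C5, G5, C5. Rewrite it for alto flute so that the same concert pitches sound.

First find concert pitch: the Eb clarinet sounds a minor third above written, so F4 B4 A-flat4 C5 G5 C5 sounds Ab4 D5 Cb5 Eb5 Bb5 Eb5.
Then write for alto flute: it sounds a perfect fourth below written, so the part must be a perfect fourth above concert.
Ab4 → Db5
D5 → G5
Cb5 → Fb5
Eb5 → Ab5
Bb5 → Eb6
Eb5 → Ab5

Db5 G5 Fb5 Ab5 Eb6 Ab5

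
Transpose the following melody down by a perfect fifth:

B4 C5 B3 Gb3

E4 F4 E3 Cb3

B4 to E4
C5 to F4
B3 to E3
Gb3 to Cb3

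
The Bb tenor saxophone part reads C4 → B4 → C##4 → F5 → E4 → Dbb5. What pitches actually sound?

Written C4 on the Bb tenor saxophone sounds as Bb2, a major ninth lower; apply that shift to every note.
C4 to Bb2
B4 to A3
C##4 to B#2
F5 to Eb4
E4 to D3
Dbb5 to Cbb4

Bb2 A3 B#2 Eb4 D3 Cbb4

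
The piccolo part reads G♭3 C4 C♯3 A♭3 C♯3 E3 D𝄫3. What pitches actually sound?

Written C4 on the piccolo sounds as C5, a perfect octave higher; apply that shift to every note.
Gb3 → Gb4
C4 → C5
C#3 → C#4
Ab3 → Ab4
C#3 → C#4
E3 → E4
Dbb3 → Dbb4

Gb4 C5 C#4 Ab4 C#4 E4 Dbb4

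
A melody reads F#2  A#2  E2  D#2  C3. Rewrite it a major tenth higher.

A#3 C##4 G#3 F##3 E4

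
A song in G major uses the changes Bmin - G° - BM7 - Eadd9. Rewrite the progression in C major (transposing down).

Emin C° EM7 Aadd9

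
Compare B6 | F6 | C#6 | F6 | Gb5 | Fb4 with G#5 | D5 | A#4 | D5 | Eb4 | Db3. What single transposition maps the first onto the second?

down a minor tenth

From B6 to G#5 is 10 letter names — a tenth of some quality.
G#5 to B6 is 15 semitones, which makes it a minor tenth; the second version is lower, so the direction is down.
Checking another pair — Fb4 → Db3 — gives the same interval.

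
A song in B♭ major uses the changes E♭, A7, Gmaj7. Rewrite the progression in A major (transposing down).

B♭ major down to A major is a minor second; each chord root moves by that interval while the quality stays the same.
E♭: root E♭ down a minor second → D, giving D.
A7: root A down a minor second → G#, giving G#7.
Gmaj7: root G down a minor second → F#, giving F#maj7.

D G#7 F#maj7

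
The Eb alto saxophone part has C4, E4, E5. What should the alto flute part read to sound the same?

First find concert pitch: the Eb alto saxophone sounds a major sixth below written, so C4 E4 E5 sounds Eb3 G3 G4.
Then write for alto flute: it sounds a perfect fourth below written, so the part must be a perfect fourth above concert.
Eb3 → Ab3
G3 → C4
G4 → C5

Ab3 C4 C5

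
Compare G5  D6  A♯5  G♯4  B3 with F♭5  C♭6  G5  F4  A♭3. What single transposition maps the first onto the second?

Take the first pair: G5 → Fb5. G to F spans 2 letter names, so the interval is some kind of second.
Fb5 to G5 is 3 semitones, which makes it an augmented second; the second version is lower, so the direction is down.
Checking another pair — B3 → Ab3 — gives the same interval.

down an augmented second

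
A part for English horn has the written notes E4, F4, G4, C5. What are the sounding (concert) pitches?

A3 Bb3 C4 F4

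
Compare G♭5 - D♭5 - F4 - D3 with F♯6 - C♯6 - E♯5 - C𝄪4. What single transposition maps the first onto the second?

up an augmented seventh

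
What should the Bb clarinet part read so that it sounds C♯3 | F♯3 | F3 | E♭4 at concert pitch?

D#3 G#3 G3 F4

The Bb clarinet sounds a major second below written, so the written part must be a major second above concert — transpose each note up.
C#3 becomes D#3
F#3 becomes G#3
F3 becomes G3
Eb4 becomes F4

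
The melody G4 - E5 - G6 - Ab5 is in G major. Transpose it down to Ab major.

Ab3 F4 Ab5 Bbb4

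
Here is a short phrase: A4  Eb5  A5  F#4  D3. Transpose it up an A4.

D#5 A5 D#6 B#4 G#3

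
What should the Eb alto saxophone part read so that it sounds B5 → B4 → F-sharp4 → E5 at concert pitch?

The Eb alto saxophone sounds a major sixth below written, so the written part must be a major sixth above concert — transpose each note up.
B5 to G#6
B4 to G#5
F#4 to D#5
E5 to C#6

G#6 G#5 D#5 C#6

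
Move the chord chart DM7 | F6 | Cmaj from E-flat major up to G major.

F#M7 A6 Emaj

E-flat major up to G major is a major third; each chord root moves by that interval while the quality stays the same.
DM7: root D up a major third → F#, giving F#M7.
F6: root F up a major third → A, giving A6.
Cmaj: root C up a major third → E, giving Emaj.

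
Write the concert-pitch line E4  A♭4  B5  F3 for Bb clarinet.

F#4 Bb4 C#6 G3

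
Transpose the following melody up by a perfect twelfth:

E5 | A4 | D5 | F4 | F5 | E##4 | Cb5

B6 E6 A6 C6 C7 B##5 Gb6

E5 gives B6
A4 gives E6
D5 gives A6
F4 gives C6
F5 gives C7
E##4 gives B##5
Cb5 gives Gb6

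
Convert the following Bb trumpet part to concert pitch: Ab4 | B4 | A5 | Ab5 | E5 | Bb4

Written C4 on the Bb trumpet sounds as Bb3, a major second lower; apply that shift to every note.
Ab4 -> Gb4
B4 -> A4
A5 -> G5
Ab5 -> Gb5
E5 -> D5
Bb4 -> Ab4

Gb4 A4 G5 Gb5 D5 Ab4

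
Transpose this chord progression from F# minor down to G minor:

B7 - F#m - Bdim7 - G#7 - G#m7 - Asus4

F# minor down to G minor is a major seventh; each chord root moves by that interval while the quality stays the same.
B7: root B down a major seventh → C, giving C7.
F#m: root F# down a major seventh → G, giving Gm.
Bdim7: root B down a major seventh → C, giving Cdim7.
G#7: root G# down a major seventh → A, giving A7.
G#m7: root G# down a major seventh → A, giving Am7.
Asus4: root A down a major seventh → Bb, giving Bbsus4.

C7 Gm Cdim7 A7 Am7 Bbsus4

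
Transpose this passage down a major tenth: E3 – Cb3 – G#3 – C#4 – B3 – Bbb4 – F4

C2 Abb1 E2 A2 G2 Gbb3 Db3

E3 down a major tenth is C2.
Cb3: a tenth down reaches A, and 16 semitones makes it Abb1.
A major tenth down from G#3 gives E2.
C#4 down a major tenth is A2.
A major tenth down from B3 gives G2.
Bbb4 down a major tenth is Gbb3.
F4: a tenth down reaches D, and 16 semitones makes it Db3.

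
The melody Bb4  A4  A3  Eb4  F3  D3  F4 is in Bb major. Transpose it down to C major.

C4 B3 B2 F3 G2 E2 G3

From Bb down to C is a minor seventh; apply that to each pitch.
Bb4 -> C4
A4 -> B3
A3 -> B2
Eb4 -> F3
F3 -> G2
D3 -> E2
F4 -> G3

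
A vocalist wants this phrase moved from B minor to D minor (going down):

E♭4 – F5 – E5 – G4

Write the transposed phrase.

B minor to D minor down is a major sixth, so every note moves down by that interval.
Eb4 becomes Gb3
F5 becomes Ab4
E5 becomes G4
G4 becomes Bb3

Gb3 Ab4 G4 Bb3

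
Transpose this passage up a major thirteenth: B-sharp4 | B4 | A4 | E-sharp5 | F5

A major thirteenth up from B#4 gives G##6.
B4 up a major thirteenth is G#6.
A4 up a major thirteenth is F#6.
A major thirteenth up from E#5 gives C##7.
F5: a thirteenth up reaches D, and 21 semitones makes it D7.

G##6 G#6 F#6 C##7 D7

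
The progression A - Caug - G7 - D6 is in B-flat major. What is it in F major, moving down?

B-flat major down to F major is a perfect fourth; each chord root moves by that interval while the quality stays the same.
A: root A down a perfect fourth → E, giving E.
Caug: root C down a perfect fourth → G, giving Gaug.
G7: root G down a perfect fourth → D, giving D7.
D6: root D down a perfect fourth → A, giving A6.

E Gaug D7 A6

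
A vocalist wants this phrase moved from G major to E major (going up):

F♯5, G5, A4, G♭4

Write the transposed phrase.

From G up to E is a major sixth; apply that to each pitch.
F#5 to D#6
G5 to E6
A4 to F#5
Gb4 to Eb5

D#6 E6 F#5 Eb5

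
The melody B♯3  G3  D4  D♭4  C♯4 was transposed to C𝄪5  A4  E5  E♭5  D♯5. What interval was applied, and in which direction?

From B#3 to C##5 is 9 letter names — a ninth of some quality.
B#3 to C##5 is 14 semitones, which makes it a major ninth; the second version is higher, so the direction is up.
Checking another pair — C#4 → D#5 — gives the same interval.

up a major ninth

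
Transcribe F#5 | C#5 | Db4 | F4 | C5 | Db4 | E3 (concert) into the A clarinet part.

A5 E5 Fb4 Ab4 Eb5 Fb4 G3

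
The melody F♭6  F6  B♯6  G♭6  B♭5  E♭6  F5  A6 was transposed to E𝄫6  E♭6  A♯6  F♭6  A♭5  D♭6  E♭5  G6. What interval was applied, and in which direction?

down a major second

From Fb6 to Ebb6 is 2 letter names — a second of some quality.
Ebb6 to Fb6 is 2 semitones, which makes it a major second; the second version is lower, so the direction is down.
Checking another pair — A6 → G6 — gives the same interval.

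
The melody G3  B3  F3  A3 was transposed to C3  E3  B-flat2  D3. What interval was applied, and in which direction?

down a perfect fifth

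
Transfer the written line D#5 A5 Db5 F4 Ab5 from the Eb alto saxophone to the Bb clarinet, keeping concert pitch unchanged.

G#4 D5 Gb4 Bb3 Db5

First find concert pitch: the Eb alto saxophone sounds a major sixth below written, so D#5 A5 Db5 F4 Ab5 sounds F#4 C5 Fb4 Ab3 Cb5.
Then write for Bb clarinet: it sounds a major second below written, so the part must be a major second above concert.
F#4 → G#4
C5 → D5
Fb4 → Gb4
Ab3 → Bb3
Cb5 → Db5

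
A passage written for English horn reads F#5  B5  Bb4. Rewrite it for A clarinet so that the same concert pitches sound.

First find concert pitch: the English horn sounds a perfect fifth below written, so F#5 B5 Bb4 sounds B4 E5 Eb4.
Then write for A clarinet: it sounds a minor third below written, so the part must be a minor third above concert.
B4 → D5
E5 → G5
Eb4 → Gb4

D5 G5 Gb4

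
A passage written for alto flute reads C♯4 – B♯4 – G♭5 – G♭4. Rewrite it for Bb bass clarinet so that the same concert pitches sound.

First find concert pitch: the alto flute sounds a perfect fourth below written, so C♯4 B♯4 G♭5 G♭4 sounds G#3 F##4 Db5 Db4.
Then write for Bb bass clarinet: it sounds a major ninth below written, so the part must be a major ninth above concert.
G#3 → A#4
F##4 → G##5
Db5 → Eb6
Db4 → Eb5

A#4 G##5 Eb6 Eb5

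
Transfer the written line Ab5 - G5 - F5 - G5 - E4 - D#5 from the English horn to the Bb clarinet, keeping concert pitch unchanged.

Eb5 D5 C5 D5 B3 A#4

First find concert pitch: the English horn sounds a perfect fifth below written, so Ab5 G5 F5 G5 E4 D#5 sounds Db5 C5 Bb4 C5 A3 G#4.
Then write for Bb clarinet: it sounds a major second below written, so the part must be a major second above concert.
Db5 → Eb5
C5 → D5
Bb4 → C5
C5 → D5
A3 → B3
G#4 → A#4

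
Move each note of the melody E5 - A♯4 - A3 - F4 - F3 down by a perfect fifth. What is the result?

A4 D#4 D3 Bb3 Bb2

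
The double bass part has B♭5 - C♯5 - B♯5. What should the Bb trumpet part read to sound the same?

C5 D#4 C##5

First find concert pitch: the double bass sounds a perfect octave below written, so B♭5 C♯5 B♯5 sounds Bb4 C#4 B#4.
Then write for Bb trumpet: it sounds a major second below written, so the part must be a major second above concert.
Bb4 → C5
C#4 → D#4
B#4 → C##5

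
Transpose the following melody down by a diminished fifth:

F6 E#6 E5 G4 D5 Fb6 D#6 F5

F6 gives B5
E#6 gives A##5
E5 gives A#4
G4 gives C#4
D5 gives G#4
Fb6 gives Bb5
D#6 gives G##5
F5 gives B4

B5 A##5 A#4 C#4 G#4 Bb5 G##5 B4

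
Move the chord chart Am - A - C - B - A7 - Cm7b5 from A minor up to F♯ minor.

F#m F# A G# F#7 Am7b5

A minor up to F♯ minor is a major sixth; each chord root moves by that interval while the quality stays the same.
Am: root A up a major sixth → F#, giving F#m.
A: root A up a major sixth → F#, giving F#.
C: root C up a major sixth → A, giving A.
B: root B up a major sixth → G#, giving G#.
A7: root A up a major sixth → F#, giving F#7.
Cm7b5: root C up a major sixth → A, giving Am7b5.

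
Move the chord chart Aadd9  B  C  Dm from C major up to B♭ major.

Gadd9 A Bb Cm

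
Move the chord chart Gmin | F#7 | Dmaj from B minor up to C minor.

Abmin G7 Ebmaj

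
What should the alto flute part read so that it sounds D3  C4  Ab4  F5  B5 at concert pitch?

Written C4 sounds as G3 on the alto flute, so concert pitches are written a perfect fourth up.
D3 → G3
C4 → F4
Ab4 → Db5
F5 → Bb5
B5 → E6

G3 F4 Db5 Bb5 E6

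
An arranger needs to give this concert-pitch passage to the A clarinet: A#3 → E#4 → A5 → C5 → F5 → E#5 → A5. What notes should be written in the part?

The A clarinet sounds a minor third below written, so the written part must be a minor third above concert — transpose each note up.
A#3 becomes C#4
E#4 becomes G#4
A5 becomes C6
C5 becomes Eb5
F5 becomes Ab5
E#5 becomes G#5
A5 becomes C6

C#4 G#4 C6 Eb5 Ab5 G#5 C6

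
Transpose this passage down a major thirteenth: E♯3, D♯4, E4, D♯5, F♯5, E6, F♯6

G#1 F#2 G2 F#3 A3 G4 A4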